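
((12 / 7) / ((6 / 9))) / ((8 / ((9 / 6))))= 27 / 56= 0.48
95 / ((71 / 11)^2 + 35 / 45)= 103455 / 46216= 2.24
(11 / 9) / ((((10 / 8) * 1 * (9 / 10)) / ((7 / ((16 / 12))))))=5.70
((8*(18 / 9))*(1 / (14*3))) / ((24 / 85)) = 85 / 63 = 1.35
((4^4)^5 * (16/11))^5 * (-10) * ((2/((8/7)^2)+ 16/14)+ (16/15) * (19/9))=-15687424279239947087708567321787231268654932305961196161553417524740096/30438639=-515378636976506968255333900000000000000000000000000000000000000.00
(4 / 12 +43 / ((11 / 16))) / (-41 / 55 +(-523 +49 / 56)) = -83000 / 690189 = -0.12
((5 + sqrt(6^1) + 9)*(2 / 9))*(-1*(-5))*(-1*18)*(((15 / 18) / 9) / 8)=-3.81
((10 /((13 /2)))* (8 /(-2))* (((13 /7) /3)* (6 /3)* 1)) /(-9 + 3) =80 /63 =1.27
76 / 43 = 1.77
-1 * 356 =-356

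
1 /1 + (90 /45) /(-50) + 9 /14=561 /350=1.60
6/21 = 2/7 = 0.29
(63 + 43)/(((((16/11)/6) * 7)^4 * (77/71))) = 405692793/34420736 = 11.79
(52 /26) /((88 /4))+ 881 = 881.09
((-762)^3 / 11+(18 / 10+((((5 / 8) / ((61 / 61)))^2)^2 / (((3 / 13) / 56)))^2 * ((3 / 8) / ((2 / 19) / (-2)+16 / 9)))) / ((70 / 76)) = -5200764666752184447 / 119092019200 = -43670135.93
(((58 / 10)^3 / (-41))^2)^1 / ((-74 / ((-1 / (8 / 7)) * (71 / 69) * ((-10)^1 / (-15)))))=295627190537 / 1609347375000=0.18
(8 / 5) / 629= 8 / 3145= 0.00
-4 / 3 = -1.33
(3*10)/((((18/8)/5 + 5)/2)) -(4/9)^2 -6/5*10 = -10492/8829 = -1.19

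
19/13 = 1.46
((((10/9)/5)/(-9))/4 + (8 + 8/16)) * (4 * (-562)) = -1546624/81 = -19094.12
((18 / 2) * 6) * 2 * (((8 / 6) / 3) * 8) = 384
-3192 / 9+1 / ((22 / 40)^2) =-127544 / 363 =-351.36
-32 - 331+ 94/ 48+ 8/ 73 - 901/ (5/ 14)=-25261493/ 8760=-2883.73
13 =13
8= 8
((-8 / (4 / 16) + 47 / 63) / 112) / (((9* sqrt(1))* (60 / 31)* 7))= -61039 / 26671680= -0.00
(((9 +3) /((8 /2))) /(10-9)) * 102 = 306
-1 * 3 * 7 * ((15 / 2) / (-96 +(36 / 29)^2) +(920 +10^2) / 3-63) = -61596003 / 10592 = -5815.33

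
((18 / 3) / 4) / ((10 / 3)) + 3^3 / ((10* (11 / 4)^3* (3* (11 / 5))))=137529 / 292820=0.47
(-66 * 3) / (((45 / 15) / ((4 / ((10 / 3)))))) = -396 / 5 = -79.20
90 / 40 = 9 / 4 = 2.25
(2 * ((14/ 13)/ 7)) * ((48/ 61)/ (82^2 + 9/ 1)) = 192/ 5339269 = 0.00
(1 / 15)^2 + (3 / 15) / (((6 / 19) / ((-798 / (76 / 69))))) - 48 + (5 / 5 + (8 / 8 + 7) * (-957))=-7345661 / 900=-8161.85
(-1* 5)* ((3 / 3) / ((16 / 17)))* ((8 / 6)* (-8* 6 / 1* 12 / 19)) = 4080 / 19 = 214.74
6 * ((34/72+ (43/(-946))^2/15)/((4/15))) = 1286/121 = 10.63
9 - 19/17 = 134/17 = 7.88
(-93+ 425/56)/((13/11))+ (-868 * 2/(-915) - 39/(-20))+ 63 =-3612593/666120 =-5.42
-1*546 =-546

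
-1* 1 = -1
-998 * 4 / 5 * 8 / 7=-31936 / 35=-912.46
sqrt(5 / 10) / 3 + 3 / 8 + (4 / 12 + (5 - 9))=-79 / 24 + sqrt(2) / 6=-3.06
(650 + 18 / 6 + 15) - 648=20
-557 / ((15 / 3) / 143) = -15930.20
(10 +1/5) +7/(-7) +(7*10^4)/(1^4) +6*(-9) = 349776/5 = 69955.20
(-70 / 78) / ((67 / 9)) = -105 / 871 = -0.12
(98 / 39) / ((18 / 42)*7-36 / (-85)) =8330 / 11349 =0.73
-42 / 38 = -21 / 19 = -1.11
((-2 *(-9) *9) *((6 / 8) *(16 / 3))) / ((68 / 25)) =4050 / 17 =238.24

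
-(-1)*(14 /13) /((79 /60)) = 0.82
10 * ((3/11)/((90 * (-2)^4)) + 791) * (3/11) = 4176481/1936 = 2157.27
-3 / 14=-0.21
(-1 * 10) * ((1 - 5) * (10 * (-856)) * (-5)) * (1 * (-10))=-17120000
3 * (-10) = -30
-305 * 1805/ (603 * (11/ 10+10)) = -5505250/ 66933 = -82.25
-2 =-2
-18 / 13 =-1.38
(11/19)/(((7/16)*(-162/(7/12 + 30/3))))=-0.09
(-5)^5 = -3125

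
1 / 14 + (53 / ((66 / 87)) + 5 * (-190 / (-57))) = 20005 / 231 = 86.60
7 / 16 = 0.44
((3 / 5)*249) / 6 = 249 / 10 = 24.90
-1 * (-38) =38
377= 377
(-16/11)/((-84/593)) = 2372/231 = 10.27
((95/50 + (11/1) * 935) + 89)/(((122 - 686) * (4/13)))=-1348867/22560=-59.79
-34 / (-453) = 34 / 453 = 0.08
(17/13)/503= 0.00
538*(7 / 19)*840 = 3163440 / 19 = 166496.84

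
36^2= 1296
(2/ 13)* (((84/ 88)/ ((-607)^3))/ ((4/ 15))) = -315/ 127926966596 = -0.00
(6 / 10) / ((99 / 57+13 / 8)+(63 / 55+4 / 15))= 15048 / 119731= 0.13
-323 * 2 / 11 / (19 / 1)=-34 / 11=-3.09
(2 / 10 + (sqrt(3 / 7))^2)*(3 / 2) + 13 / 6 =653 / 210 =3.11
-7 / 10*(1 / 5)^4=-7 / 6250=-0.00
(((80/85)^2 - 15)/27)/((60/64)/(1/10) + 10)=-32632/1209465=-0.03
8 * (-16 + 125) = 872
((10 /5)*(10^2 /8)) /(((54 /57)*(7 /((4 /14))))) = 475 /441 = 1.08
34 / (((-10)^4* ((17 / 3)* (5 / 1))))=3 / 25000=0.00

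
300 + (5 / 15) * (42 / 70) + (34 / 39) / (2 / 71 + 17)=70785721 / 235755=300.25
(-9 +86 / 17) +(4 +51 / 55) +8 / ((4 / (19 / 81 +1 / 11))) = 123982 / 75735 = 1.64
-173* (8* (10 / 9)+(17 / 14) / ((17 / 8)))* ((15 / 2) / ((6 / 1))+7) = -283547 / 21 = -13502.24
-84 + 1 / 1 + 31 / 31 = -82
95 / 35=19 / 7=2.71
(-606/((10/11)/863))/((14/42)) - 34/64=-276132469/160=-1725827.93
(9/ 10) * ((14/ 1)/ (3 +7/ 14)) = 18/ 5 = 3.60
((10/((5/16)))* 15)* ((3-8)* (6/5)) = -2880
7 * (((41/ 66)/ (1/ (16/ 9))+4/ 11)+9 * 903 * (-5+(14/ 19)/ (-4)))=-294914.28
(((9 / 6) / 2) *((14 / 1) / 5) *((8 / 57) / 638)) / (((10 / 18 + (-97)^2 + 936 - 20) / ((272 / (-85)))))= -1008 / 7040609125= -0.00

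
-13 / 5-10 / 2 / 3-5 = -139 / 15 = -9.27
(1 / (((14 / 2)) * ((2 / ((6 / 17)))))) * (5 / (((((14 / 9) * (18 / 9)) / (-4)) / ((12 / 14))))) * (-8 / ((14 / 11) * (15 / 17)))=2376 / 2401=0.99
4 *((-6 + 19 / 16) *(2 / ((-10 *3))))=77 / 60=1.28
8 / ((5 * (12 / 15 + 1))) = 8 / 9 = 0.89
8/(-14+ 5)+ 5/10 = -7/18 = -0.39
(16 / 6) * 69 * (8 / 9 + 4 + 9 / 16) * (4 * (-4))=-144440 / 9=-16048.89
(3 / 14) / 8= 3 / 112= 0.03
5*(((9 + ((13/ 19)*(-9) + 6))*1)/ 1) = 840/ 19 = 44.21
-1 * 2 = -2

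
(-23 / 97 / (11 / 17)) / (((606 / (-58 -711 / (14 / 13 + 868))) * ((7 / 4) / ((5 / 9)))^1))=433050095 / 38352874329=0.01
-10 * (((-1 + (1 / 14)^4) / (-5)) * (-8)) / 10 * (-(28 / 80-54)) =8243859 / 96040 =85.84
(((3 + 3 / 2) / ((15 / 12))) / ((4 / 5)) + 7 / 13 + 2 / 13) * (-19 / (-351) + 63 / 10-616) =-2139857 / 676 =-3165.47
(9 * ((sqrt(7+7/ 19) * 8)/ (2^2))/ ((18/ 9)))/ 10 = 9 * sqrt(665)/ 95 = 2.44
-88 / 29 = -3.03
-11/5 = -2.20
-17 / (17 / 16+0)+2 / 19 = -302 / 19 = -15.89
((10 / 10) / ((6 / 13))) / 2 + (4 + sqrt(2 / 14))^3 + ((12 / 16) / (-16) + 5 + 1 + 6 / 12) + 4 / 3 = 337 * sqrt(7) / 49 + 100241 / 1344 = 92.78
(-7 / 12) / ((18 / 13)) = -91 / 216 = -0.42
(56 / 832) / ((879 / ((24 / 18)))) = 7 / 68562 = 0.00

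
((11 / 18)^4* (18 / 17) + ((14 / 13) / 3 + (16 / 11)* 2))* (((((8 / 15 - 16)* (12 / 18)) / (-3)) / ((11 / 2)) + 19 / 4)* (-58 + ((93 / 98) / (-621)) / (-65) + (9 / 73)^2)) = -176114801186783757919 / 165434269092206400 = -1064.56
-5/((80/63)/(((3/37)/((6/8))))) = -63/148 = -0.43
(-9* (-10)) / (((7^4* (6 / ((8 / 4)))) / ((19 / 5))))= 114 / 2401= 0.05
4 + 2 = 6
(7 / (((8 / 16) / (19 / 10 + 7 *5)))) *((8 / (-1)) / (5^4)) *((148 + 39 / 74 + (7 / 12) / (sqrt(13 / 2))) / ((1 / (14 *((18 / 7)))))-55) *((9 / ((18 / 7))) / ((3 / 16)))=-75526699584 / 115625-8100288 *sqrt(26) / 40625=-654220.59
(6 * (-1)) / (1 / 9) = -54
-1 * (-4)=4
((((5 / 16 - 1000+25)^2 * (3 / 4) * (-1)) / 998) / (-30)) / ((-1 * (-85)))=9728161 / 34746368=0.28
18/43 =0.42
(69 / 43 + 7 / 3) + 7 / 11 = 6491 / 1419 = 4.57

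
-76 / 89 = -0.85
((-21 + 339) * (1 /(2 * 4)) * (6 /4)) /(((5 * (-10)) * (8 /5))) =-477 /640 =-0.75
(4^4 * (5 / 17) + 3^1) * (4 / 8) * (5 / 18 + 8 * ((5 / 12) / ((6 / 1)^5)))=4319095 / 396576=10.89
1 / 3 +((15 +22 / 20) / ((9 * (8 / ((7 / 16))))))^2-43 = -5661040271 / 132710400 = -42.66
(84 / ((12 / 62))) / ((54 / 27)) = 217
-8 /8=-1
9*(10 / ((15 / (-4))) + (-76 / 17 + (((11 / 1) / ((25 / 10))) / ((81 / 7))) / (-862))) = -21180649 / 329715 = -64.24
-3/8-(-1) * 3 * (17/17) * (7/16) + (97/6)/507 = 23591/24336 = 0.97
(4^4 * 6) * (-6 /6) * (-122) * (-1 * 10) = -1873920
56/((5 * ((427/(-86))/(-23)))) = 15824/305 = 51.88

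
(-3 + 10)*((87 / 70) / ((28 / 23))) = 2001 / 280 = 7.15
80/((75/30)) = 32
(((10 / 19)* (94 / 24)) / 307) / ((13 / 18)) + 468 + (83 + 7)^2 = 649703577 / 75829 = 8568.01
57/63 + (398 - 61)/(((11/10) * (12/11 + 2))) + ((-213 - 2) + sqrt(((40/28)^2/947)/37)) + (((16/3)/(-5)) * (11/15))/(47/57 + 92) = -164542117/1430975 + 10 * sqrt(35039)/245273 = -114.98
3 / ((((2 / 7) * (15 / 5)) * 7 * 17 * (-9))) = -1 / 306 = -0.00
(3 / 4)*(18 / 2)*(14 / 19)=189 / 38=4.97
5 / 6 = 0.83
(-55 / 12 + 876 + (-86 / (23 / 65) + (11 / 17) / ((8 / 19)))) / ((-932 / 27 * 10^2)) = -2127987 / 11661184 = -0.18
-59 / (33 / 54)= -1062 / 11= -96.55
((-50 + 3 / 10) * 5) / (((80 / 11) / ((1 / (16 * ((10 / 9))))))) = -1.92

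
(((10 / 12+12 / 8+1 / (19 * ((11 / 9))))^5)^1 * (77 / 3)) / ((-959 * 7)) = -7343977574900000 / 25344567290606949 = -0.29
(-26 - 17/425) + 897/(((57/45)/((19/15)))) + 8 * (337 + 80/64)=89424/25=3576.96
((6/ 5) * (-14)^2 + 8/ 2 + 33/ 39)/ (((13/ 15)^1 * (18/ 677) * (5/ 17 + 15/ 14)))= 419008163/ 54925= 7628.73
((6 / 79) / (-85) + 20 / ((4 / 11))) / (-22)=-369319 / 147730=-2.50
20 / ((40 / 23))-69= -115 / 2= -57.50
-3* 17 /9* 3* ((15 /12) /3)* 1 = -85 /12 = -7.08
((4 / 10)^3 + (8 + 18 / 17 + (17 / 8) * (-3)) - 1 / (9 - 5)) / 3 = 0.83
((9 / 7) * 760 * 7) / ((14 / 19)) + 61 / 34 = 2209747 / 238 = 9284.65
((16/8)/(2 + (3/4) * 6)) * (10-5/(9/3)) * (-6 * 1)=-200/13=-15.38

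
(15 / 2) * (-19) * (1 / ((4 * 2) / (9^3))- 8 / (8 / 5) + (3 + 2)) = -207765 / 16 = -12985.31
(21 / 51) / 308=1 / 748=0.00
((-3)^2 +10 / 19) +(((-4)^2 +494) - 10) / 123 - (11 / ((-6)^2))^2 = 13627357 / 1009584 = 13.50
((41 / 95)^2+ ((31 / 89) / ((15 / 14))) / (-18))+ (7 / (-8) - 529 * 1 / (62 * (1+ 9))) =-8390436361 / 5378394600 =-1.56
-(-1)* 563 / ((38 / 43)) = 24209 / 38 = 637.08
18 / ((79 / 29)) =522 / 79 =6.61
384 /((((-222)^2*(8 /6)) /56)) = 448 /1369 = 0.33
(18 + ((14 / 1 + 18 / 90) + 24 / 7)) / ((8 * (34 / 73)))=91031 / 9520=9.56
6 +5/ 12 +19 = 305/ 12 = 25.42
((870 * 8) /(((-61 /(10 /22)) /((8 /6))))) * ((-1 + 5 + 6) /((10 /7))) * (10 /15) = -649600 /2013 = -322.70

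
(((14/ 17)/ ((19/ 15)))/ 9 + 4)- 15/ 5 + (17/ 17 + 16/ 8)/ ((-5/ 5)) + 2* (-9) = -19310/ 969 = -19.93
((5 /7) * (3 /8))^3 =3375 /175616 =0.02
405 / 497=0.81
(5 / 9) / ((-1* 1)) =-5 / 9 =-0.56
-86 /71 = -1.21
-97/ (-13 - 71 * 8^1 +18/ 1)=97/ 563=0.17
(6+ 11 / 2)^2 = 529 / 4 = 132.25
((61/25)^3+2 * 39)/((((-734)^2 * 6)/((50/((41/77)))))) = 0.00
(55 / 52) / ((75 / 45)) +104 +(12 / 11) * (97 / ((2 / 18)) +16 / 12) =605435 / 572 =1058.45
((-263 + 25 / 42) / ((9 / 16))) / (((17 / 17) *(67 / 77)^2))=-74678296 / 121203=-616.14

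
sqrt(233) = 15.26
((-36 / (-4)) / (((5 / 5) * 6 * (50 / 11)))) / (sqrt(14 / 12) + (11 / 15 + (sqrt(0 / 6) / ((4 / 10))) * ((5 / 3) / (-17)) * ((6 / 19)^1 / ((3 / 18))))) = -1089 / 2830 + 99 * sqrt(42) / 1132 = 0.18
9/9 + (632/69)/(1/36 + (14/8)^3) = 192713/71369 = 2.70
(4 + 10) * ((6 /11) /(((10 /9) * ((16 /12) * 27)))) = 21 /110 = 0.19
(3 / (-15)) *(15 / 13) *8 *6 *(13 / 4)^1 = -36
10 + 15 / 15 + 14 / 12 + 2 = 85 / 6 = 14.17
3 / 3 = 1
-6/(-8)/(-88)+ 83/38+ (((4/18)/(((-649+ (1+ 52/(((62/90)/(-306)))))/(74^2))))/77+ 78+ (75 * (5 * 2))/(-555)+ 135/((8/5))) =14631825837781/89656525728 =163.20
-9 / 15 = -3 / 5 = -0.60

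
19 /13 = 1.46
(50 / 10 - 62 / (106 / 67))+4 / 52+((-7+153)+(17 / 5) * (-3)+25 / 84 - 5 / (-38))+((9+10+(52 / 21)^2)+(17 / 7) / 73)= 127.28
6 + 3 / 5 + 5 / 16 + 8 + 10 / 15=3739 / 240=15.58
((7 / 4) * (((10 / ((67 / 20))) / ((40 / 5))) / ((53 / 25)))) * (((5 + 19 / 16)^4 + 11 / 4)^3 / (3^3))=3899801762546383945302734375 / 107947905368350261248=36126701.57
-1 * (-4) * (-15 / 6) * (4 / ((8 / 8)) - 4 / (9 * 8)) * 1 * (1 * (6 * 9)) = -2130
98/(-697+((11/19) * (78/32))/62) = -263872/1876661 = -0.14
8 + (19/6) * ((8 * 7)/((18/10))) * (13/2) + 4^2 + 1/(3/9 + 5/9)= 143747/216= 665.50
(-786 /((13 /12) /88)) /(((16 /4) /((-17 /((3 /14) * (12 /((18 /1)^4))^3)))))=847744822459740317.54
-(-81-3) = 84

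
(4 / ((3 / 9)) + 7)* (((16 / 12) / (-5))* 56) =-4256 / 15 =-283.73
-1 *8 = -8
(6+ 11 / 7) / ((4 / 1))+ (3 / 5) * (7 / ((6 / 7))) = 6.79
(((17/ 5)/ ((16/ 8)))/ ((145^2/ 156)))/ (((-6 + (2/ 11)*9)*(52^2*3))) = -0.00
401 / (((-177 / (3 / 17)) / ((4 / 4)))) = -401 / 1003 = -0.40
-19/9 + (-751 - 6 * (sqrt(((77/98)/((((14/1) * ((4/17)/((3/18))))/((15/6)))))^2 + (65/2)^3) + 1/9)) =-5 * sqrt(121535965849)/1568 - 6784/9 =-1865.45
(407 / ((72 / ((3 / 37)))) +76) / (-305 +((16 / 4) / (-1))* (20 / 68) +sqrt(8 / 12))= -162369975 / 650203976-530315* sqrt(6) / 1950611928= -0.25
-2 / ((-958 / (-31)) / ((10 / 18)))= -155 / 4311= -0.04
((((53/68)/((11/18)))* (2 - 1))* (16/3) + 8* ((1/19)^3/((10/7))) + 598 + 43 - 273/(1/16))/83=-23858237479/532292695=-44.82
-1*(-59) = 59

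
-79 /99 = -0.80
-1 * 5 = -5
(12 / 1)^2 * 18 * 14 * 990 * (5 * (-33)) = -5927644800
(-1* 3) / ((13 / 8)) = -24 / 13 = -1.85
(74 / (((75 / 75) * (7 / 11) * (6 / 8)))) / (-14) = -1628 / 147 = -11.07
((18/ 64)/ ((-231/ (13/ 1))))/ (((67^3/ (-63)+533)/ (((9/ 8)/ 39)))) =81/ 752390144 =0.00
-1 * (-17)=17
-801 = -801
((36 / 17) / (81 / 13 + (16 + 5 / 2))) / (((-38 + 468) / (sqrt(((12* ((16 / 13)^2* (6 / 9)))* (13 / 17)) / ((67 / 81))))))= 10368* sqrt(29614) / 2676837935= 0.00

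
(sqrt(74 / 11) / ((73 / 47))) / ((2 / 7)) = 329 * sqrt(814) / 1606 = 5.84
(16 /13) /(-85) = -16 /1105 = -0.01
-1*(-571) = 571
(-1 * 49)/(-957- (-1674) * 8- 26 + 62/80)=-280/70913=-0.00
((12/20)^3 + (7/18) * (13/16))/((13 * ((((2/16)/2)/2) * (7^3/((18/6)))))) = 19151/1672125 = 0.01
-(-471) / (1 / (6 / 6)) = 471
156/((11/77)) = 1092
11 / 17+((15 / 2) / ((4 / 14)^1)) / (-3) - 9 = -1163 / 68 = -17.10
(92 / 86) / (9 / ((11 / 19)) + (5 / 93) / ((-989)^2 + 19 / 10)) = 460285074282 / 6688688069491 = 0.07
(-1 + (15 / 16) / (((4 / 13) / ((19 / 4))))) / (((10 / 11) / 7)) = 265573 / 2560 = 103.74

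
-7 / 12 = -0.58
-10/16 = -0.62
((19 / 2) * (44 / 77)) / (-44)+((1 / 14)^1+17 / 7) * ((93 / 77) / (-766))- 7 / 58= -848425 / 3420956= -0.25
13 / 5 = 2.60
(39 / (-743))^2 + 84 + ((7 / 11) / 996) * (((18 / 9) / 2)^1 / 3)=1524212565259 / 18144746532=84.00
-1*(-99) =99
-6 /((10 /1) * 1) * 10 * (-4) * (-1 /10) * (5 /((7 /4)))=-48 /7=-6.86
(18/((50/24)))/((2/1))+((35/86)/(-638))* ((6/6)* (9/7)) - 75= -96952881/1371700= -70.68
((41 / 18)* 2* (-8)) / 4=-82 / 9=-9.11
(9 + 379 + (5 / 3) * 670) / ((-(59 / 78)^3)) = -714042576 / 205379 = -3476.71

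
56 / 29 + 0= 56 / 29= 1.93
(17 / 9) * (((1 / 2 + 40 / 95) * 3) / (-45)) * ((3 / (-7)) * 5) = 0.25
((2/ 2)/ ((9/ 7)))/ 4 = 7/ 36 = 0.19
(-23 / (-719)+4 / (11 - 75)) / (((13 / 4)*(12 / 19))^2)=-1083 / 149552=-0.01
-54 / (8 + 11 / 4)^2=-864 / 1849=-0.47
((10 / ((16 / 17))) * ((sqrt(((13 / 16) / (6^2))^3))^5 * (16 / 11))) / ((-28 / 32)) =-5333623945 * sqrt(13) / 2429625674225971888128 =-0.00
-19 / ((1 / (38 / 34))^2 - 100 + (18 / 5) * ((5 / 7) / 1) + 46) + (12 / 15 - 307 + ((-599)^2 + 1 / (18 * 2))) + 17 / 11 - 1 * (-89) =90835242118283 / 253315260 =358585.75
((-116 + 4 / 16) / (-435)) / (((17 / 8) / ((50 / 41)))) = 9260 / 60639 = 0.15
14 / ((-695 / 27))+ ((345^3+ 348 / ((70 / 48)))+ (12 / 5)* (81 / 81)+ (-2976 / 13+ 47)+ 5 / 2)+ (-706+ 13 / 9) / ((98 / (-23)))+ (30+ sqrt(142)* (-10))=163616366351692 / 3984435- 10* sqrt(142)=41063762.25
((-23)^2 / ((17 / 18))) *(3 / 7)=28566 / 119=240.05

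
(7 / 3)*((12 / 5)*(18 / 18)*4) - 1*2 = 102 / 5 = 20.40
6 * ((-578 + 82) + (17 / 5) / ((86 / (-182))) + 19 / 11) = -7115832 / 2365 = -3008.81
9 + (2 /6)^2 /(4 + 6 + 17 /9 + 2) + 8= 2126 /125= 17.01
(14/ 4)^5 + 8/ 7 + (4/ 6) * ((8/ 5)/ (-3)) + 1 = 5312221/ 10080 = 527.01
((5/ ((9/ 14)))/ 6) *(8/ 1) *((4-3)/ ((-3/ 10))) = -2800/ 81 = -34.57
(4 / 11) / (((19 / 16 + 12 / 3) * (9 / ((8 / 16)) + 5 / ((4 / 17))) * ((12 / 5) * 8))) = 40 / 430023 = 0.00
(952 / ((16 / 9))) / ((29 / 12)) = 6426 / 29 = 221.59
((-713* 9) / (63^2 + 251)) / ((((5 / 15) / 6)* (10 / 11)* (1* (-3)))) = 211761 / 21100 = 10.04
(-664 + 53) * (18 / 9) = -1222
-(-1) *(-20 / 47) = -20 / 47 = -0.43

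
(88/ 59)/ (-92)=-22/ 1357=-0.02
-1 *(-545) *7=3815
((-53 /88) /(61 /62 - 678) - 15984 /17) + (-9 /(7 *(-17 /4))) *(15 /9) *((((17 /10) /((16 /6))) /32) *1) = -6612593409931 /7032995200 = -940.22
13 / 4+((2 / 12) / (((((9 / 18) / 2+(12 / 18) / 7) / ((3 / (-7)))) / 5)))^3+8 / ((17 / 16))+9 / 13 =223460849 / 21559876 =10.36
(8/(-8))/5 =-1/5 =-0.20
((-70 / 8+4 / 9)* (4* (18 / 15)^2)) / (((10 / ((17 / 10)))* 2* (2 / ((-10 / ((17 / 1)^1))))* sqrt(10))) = 299* sqrt(10) / 2500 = 0.38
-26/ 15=-1.73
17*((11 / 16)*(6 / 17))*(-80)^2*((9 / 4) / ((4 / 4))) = 59400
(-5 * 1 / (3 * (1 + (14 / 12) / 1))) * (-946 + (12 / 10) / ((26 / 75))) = 122530 / 169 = 725.03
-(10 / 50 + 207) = -1036 / 5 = -207.20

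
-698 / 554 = -349 / 277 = -1.26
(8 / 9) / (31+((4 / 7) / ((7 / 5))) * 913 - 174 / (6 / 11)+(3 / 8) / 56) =25088 / 2389437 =0.01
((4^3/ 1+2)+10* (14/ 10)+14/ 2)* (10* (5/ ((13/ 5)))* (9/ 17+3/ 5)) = 1889.59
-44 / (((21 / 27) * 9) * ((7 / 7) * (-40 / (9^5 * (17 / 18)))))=8763.62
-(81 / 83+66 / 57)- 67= -109024 / 1577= -69.13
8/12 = 2/3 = 0.67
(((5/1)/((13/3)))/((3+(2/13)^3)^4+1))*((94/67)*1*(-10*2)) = -25269461555921700/64307335742278747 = -0.39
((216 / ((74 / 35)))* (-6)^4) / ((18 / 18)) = 4898880 / 37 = 132402.16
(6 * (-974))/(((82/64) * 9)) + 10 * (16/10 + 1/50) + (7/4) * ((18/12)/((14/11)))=-488.53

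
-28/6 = -14/3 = -4.67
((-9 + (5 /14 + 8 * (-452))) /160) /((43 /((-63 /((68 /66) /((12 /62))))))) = 531927 /85312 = 6.24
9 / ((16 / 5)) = 45 / 16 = 2.81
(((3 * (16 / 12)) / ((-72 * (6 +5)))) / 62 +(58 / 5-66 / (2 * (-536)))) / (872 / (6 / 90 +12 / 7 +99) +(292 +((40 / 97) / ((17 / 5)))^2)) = 125450372252814947 / 3234476759626333440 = 0.04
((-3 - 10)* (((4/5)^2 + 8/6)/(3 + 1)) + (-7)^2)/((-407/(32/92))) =-25552/702075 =-0.04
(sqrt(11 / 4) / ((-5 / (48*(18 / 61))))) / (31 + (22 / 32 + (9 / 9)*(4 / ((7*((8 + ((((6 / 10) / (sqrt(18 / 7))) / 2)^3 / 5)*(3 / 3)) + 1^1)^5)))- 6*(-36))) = -1497610669735264865087547320668349103501916028452314845131008*sqrt(11) / 261890126069632628408492939062899771478142134307109337099613185- 2275463231588031732973079101440000000000000000000*sqrt(154) / 52378025213926525681698587812579954295628426861421867419922637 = -0.02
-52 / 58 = -26 / 29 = -0.90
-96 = -96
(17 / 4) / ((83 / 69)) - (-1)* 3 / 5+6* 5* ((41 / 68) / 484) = 28481379 / 6829240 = 4.17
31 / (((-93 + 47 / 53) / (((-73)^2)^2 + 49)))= -23329195235 / 2441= -9557228.69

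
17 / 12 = 1.42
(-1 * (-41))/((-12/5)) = -205/12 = -17.08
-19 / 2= -9.50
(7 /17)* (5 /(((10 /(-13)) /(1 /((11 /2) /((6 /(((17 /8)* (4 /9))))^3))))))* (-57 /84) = 77787216 /918731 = 84.67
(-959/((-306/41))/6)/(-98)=-5617/25704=-0.22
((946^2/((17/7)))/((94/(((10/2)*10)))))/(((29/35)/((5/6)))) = 13703401250/69513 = 197134.37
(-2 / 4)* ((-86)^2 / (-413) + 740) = -149112 / 413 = -361.05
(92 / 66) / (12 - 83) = -46 / 2343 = -0.02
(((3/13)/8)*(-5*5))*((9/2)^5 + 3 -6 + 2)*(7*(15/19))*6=-1394276625/31616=-44100.35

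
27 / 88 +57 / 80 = 897 / 880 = 1.02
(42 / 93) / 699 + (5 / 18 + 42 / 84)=50603 / 65007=0.78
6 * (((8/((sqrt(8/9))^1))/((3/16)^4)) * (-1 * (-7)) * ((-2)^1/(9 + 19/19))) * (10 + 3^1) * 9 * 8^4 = -97710505984 * sqrt(2)/5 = -27636704549.78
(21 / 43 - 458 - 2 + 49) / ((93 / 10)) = -58840 / 1333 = -44.14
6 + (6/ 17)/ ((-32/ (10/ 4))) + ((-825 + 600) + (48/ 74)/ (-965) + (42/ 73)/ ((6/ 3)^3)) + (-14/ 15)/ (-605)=-563484361676257/ 2573519282400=-218.95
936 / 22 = 42.55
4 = 4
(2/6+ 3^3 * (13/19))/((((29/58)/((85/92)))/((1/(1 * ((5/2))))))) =18224/1311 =13.90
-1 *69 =-69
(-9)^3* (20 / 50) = -1458 / 5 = -291.60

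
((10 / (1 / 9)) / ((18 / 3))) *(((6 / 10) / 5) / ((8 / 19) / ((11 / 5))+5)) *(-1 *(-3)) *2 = 2.08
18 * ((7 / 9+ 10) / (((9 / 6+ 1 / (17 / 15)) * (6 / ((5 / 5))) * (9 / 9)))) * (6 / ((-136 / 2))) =-97 / 81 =-1.20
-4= -4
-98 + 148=50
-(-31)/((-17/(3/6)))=-31/34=-0.91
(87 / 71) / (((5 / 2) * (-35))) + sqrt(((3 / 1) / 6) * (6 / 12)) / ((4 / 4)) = 12077 / 24850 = 0.49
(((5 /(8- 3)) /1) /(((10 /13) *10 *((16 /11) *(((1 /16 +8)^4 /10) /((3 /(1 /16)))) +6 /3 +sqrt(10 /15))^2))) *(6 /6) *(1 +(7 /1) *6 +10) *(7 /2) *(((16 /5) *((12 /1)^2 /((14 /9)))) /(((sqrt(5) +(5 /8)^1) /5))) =133647839578451607552 /((5 +8 *sqrt(5)) *(7208960 *sqrt(6) +320176641)^2) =51.16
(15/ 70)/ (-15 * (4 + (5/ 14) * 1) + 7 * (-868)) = -3/ 85979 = -0.00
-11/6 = -1.83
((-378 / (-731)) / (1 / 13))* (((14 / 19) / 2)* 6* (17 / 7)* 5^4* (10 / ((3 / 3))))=184275000 / 817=225550.80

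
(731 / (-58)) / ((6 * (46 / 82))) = -29971 / 8004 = -3.74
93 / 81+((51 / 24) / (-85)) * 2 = 593 / 540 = 1.10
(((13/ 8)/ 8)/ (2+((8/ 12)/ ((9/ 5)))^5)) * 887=165457246617/ 1843060096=89.77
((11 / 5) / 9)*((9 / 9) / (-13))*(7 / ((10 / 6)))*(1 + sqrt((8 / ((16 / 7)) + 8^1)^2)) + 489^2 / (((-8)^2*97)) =37.53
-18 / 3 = -6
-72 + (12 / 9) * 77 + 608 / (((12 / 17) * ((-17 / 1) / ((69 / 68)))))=-1058 / 51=-20.75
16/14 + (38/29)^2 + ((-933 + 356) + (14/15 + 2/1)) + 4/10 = -10081019/17661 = -570.81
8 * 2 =16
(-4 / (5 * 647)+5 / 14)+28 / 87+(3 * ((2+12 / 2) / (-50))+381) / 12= 1276151663 / 39402300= 32.39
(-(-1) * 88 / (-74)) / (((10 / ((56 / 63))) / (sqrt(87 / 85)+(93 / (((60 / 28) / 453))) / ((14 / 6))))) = -890.76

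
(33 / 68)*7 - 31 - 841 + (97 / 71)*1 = -4187019 / 4828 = -867.24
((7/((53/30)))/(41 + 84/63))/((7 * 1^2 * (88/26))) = 585/148082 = 0.00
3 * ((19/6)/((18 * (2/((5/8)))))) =0.16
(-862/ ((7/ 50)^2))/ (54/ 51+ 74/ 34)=-7327000/ 539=-13593.69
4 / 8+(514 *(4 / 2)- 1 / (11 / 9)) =22609 / 22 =1027.68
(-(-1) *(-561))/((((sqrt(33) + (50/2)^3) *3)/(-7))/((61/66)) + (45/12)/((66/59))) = 5736411666668760/74051480406020617- 367300289664 *sqrt(33)/74051480406020617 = 0.08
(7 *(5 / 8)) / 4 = 35 / 32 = 1.09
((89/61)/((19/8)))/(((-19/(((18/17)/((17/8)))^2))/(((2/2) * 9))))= -132876288/1839215941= -0.07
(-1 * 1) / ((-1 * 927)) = 1 / 927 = 0.00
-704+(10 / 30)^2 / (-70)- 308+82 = -585901 / 630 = -930.00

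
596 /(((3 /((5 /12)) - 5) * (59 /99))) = 26820 /59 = 454.58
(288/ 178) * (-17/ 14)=-1224/ 623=-1.96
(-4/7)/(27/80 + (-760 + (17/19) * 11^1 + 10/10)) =6080/7967449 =0.00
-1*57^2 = -3249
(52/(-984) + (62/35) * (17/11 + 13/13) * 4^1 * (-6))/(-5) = 1464907/67650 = 21.65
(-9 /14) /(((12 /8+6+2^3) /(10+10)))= -180 /217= -0.83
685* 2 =1370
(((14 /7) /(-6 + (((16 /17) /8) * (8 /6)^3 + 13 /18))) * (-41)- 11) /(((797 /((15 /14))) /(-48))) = -0.35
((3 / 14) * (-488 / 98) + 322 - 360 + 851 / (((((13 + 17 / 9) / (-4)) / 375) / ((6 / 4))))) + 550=-2943674875 / 22981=-128091.68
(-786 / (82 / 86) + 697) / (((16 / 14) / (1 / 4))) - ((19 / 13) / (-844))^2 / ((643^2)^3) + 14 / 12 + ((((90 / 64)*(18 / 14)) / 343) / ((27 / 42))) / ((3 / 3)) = -19154465921697744900604780493395 / 717904478430194171417748658848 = -26.68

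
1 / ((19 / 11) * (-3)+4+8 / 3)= 33 / 49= 0.67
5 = 5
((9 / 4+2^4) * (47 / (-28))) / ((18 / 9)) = -3431 / 224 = -15.32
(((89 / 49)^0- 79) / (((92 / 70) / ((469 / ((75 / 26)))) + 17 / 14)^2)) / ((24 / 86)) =-2036433691838 / 10886626921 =-187.06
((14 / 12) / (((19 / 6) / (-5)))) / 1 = -35 / 19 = -1.84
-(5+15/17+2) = -134/17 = -7.88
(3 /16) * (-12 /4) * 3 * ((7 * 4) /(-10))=189 /40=4.72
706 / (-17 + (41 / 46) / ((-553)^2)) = -9931453084 / 239142597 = -41.53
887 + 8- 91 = 804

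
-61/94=-0.65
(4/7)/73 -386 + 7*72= 60302/511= 118.01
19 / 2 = 9.50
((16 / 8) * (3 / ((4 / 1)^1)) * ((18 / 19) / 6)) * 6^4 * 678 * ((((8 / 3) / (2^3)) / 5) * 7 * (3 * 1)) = 27678672 / 95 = 291354.44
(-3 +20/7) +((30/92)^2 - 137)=-2029785/14812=-137.04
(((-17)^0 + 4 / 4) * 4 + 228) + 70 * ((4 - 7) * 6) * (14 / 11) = -15044 / 11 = -1367.64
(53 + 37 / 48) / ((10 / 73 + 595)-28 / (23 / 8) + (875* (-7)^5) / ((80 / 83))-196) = -4333499 / 1229609494623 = -0.00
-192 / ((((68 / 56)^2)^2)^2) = -283351498752 / 6975757441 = -40.62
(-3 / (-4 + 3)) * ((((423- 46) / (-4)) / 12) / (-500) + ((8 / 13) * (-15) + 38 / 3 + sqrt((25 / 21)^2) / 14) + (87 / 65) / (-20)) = 53045029 / 5096000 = 10.41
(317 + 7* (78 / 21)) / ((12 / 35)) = 12005 / 12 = 1000.42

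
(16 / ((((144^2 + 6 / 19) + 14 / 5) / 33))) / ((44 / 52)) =7410 / 246277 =0.03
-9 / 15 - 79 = -398 / 5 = -79.60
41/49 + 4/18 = 1.06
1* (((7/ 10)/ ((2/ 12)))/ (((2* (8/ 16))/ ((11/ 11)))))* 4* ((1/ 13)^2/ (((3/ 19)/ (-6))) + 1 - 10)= -130956/ 845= -154.98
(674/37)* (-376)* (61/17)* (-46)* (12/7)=8533292928/4403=1938063.35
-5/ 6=-0.83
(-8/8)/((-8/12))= 3/2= 1.50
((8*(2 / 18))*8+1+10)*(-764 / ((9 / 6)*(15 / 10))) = -498128 / 81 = -6149.73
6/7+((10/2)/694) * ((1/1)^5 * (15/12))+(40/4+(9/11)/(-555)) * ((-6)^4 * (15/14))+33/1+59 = 110537942793/7908824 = 13976.53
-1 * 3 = -3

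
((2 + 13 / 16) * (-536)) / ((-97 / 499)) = 1504485 / 194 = 7755.08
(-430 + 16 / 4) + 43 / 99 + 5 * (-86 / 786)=-5526256 / 12969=-426.11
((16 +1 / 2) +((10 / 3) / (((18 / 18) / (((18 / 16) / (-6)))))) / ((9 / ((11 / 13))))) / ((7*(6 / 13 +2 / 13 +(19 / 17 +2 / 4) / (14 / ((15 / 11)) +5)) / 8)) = 119818754 / 4599819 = 26.05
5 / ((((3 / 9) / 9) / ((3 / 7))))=405 / 7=57.86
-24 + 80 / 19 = -376 / 19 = -19.79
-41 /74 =-0.55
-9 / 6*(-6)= 9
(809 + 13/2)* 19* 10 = 154945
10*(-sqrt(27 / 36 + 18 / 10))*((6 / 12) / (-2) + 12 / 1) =-47*sqrt(255) / 4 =-187.63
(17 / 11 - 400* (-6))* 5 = 132085 / 11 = 12007.73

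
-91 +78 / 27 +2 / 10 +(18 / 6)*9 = -60.91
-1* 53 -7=-60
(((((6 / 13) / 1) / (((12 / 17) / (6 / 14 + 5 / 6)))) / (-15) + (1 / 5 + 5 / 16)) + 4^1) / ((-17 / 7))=-58411 / 31824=-1.84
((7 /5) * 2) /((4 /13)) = 91 /10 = 9.10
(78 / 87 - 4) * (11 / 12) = -165 / 58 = -2.84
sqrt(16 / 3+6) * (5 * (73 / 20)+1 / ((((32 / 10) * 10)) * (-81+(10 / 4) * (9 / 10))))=45989 * sqrt(102) / 7560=61.44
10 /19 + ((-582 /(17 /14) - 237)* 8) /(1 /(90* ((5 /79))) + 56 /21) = -832689370 /413117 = -2015.63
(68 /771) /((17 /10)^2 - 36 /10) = -6800 /54741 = -0.12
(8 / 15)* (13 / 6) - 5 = -173 / 45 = -3.84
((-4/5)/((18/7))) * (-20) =56/9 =6.22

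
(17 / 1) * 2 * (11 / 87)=374 / 87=4.30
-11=-11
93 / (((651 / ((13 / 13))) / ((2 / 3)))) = 2 / 21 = 0.10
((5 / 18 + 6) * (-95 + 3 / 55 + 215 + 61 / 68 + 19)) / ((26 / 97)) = 147107581 / 44880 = 3277.80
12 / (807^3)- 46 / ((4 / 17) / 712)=-139196.00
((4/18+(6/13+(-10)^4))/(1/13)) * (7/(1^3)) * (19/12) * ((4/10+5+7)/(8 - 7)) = 482423984/27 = 17867554.96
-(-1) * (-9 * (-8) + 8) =80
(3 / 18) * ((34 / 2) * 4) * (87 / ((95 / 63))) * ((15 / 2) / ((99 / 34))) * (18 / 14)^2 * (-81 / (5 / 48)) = -15836469408 / 7315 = -2164930.88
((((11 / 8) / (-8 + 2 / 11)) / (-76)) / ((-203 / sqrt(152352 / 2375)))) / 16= -8349*sqrt(190) / 20167481600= -0.00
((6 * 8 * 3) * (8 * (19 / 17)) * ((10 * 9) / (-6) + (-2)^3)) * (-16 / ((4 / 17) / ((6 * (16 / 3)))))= 64438272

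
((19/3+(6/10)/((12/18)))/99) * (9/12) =217/3960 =0.05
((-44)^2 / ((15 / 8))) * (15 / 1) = 15488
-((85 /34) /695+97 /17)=-26983 /4726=-5.71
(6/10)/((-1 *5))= -3/25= -0.12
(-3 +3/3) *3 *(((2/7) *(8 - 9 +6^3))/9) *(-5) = 204.76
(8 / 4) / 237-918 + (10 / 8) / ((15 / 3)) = -870019 / 948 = -917.74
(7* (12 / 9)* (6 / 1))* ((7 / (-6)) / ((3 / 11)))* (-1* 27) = 6468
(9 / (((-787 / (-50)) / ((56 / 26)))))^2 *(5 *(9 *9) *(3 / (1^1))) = 192893400000 / 104673361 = 1842.81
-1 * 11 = -11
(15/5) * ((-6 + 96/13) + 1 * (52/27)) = 1162/117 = 9.93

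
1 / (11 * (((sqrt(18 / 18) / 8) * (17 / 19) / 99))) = 1368 / 17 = 80.47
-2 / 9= -0.22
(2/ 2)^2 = 1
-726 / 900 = -121 / 150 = -0.81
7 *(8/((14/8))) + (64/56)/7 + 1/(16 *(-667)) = 16819023/522928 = 32.16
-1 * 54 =-54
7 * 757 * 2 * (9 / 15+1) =84784 / 5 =16956.80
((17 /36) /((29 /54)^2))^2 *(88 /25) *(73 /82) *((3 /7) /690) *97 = 295382767878 /583595235125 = 0.51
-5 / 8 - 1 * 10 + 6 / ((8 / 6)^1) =-49 / 8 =-6.12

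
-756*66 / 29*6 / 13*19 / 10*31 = -88166232 / 1885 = -46772.54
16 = 16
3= 3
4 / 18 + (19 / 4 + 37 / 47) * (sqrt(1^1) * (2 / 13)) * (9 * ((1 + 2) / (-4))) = -243187 / 43992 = -5.53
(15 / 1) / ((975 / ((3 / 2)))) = 3 / 130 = 0.02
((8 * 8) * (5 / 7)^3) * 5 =116.62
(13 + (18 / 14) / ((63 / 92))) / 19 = 729 / 931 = 0.78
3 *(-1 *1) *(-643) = 1929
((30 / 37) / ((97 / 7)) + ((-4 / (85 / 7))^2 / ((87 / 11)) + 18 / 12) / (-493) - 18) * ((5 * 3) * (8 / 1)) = -2153.35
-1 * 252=-252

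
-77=-77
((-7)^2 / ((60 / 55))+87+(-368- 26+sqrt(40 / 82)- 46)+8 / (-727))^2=296199850606745 / 3120435216- 2687815 * sqrt(205) / 89421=94492.24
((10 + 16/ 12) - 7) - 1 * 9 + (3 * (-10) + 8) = -80/ 3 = -26.67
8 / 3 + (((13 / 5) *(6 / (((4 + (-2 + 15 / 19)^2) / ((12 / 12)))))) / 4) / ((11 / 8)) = 1037068 / 325545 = 3.19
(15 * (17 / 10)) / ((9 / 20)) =170 / 3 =56.67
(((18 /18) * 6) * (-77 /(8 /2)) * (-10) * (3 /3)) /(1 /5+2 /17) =32725 /9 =3636.11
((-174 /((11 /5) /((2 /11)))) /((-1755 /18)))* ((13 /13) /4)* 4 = 232 /1573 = 0.15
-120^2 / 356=-3600 / 89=-40.45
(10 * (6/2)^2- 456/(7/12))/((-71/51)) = 246942/497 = 496.87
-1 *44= -44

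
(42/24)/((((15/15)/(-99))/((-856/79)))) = 148302/79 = 1877.24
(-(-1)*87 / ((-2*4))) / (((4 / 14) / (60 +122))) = -55419 / 8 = -6927.38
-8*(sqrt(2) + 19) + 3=-149-8*sqrt(2)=-160.31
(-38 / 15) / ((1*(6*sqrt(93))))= -19*sqrt(93) / 4185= -0.04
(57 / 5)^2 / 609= 1083 / 5075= 0.21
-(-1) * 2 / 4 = 1 / 2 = 0.50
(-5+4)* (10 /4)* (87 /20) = -87 /8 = -10.88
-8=-8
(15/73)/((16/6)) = 45/584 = 0.08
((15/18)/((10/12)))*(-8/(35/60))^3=-884736/343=-2579.41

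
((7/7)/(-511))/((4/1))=-1/2044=-0.00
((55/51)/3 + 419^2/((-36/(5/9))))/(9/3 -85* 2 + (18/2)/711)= 1178735695/72661536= 16.22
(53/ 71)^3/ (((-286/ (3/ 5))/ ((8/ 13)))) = -1786524/ 3326782745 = -0.00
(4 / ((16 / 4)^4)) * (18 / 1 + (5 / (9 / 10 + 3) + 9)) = 1103 / 2496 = 0.44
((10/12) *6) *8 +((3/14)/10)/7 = 39203/980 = 40.00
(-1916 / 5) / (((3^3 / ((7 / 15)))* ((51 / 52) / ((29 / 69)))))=-20225296 / 7125975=-2.84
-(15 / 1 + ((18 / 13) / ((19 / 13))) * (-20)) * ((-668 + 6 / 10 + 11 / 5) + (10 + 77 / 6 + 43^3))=11829695 / 38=311307.76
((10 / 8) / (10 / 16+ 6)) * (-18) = -180 / 53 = -3.40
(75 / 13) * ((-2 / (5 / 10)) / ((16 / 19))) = -1425 / 52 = -27.40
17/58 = 0.29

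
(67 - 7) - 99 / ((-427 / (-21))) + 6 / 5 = 17181 / 305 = 56.33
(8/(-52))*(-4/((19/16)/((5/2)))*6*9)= 17280/247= 69.96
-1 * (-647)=647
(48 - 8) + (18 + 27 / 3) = 67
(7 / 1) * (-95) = -665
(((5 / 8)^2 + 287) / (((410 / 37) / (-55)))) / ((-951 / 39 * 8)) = 97317363 / 13308928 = 7.31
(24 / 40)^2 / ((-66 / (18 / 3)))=-9 / 275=-0.03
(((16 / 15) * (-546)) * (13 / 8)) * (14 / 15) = -883.31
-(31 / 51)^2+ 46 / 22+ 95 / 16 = 7.66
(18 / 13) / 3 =6 / 13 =0.46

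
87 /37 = 2.35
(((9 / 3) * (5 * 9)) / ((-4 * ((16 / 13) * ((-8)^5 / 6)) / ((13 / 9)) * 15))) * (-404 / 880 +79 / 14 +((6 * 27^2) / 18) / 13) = 18641961 / 1614807040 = 0.01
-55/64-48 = -3127/64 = -48.86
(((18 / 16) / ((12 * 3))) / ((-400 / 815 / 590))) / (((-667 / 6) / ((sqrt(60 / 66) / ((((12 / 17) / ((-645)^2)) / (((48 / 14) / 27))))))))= 7557279025 * sqrt(110) / 3286976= 24113.78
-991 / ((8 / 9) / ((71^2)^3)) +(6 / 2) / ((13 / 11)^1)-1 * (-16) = -14852843619786259 / 104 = -142815804036406.34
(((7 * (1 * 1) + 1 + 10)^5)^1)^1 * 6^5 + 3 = 14693280771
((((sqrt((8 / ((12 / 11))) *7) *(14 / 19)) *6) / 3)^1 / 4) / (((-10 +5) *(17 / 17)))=-7 *sqrt(462) / 285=-0.53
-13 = -13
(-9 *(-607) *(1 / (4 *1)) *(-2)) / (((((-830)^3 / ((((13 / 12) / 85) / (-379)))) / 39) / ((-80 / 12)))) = 0.00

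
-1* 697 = -697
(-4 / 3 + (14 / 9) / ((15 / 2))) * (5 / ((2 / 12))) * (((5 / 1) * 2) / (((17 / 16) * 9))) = -48640 / 1377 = -35.32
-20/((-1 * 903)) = 20/903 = 0.02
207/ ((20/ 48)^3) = 357696/ 125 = 2861.57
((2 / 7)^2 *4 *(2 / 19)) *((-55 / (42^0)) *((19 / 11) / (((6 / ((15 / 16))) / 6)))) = -150 / 49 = -3.06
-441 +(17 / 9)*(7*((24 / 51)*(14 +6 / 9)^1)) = -9443 / 27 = -349.74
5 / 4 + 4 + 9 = 57 / 4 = 14.25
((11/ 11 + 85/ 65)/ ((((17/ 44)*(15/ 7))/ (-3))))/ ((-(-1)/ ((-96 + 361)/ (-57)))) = 163240/ 4199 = 38.88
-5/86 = -0.06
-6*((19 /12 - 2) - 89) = 1073 /2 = 536.50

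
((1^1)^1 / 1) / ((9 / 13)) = 13 / 9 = 1.44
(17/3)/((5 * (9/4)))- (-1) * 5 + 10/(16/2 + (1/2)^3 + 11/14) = 446357/67365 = 6.63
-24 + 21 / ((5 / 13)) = 153 / 5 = 30.60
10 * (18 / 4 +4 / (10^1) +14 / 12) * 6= 364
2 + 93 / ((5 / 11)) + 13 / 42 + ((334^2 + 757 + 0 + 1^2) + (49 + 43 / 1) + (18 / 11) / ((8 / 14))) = 130071218 / 1155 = 112615.77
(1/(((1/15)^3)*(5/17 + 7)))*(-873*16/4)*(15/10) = -2423631.05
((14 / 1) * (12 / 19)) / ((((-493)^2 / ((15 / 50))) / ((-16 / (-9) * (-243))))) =-108864 / 23089655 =-0.00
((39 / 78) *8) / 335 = 4 / 335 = 0.01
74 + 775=849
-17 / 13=-1.31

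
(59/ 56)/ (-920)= -59/ 51520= -0.00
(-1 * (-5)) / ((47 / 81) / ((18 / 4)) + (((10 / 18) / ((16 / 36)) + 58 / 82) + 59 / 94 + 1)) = 28095660 / 20869009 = 1.35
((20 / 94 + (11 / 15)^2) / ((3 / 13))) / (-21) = -0.15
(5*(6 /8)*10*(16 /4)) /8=75 /4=18.75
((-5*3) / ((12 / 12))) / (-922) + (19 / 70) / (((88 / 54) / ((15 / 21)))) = 268833 / 1987832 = 0.14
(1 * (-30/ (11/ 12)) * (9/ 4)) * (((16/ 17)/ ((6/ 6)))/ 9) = -1440/ 187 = -7.70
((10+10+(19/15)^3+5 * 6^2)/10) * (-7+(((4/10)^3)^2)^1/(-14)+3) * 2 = -99445043996/615234375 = -161.64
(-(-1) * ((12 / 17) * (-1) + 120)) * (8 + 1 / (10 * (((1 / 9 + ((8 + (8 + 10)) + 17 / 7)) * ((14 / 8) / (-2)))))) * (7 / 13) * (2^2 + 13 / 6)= 242033428 / 76415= 3167.35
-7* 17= -119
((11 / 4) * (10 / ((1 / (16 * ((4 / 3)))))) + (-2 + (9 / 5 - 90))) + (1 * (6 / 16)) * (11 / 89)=5302759 / 10680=496.51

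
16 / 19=0.84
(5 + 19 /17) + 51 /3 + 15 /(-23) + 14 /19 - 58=-258512 /7429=-34.80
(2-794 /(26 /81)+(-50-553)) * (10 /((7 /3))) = -13176.92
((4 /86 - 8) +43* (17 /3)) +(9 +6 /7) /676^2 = 97266893525 /412649328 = 235.71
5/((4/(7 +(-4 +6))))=45/4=11.25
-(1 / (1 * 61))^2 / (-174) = 1 / 647454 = 0.00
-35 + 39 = 4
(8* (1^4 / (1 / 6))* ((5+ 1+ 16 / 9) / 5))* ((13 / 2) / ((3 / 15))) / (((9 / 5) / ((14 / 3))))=509600 / 81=6291.36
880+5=885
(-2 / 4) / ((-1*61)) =1 / 122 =0.01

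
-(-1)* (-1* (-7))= 7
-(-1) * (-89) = -89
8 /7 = 1.14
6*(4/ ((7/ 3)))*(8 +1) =648/ 7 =92.57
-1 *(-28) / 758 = 14 / 379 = 0.04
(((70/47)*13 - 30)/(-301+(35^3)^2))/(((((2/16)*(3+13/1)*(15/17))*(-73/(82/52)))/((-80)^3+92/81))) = -180661999225/4981023005967099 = -0.00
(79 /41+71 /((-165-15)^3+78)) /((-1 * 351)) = -11237047 /2047004622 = -0.01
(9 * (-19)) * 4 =-684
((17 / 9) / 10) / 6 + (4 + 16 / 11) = 32587 / 5940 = 5.49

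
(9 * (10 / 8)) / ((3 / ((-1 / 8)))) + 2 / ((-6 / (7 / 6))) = -247 / 288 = -0.86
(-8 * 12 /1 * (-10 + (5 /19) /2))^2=324000000 /361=897506.93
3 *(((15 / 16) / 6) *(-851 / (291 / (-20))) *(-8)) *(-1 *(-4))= -85100 / 97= -877.32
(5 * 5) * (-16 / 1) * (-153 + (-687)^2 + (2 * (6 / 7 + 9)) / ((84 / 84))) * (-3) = 3963420000 / 7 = 566202857.14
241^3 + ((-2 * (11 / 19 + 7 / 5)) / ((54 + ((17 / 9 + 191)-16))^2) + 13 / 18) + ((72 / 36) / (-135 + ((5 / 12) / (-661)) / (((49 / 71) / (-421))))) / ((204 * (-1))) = 4596539811643227213951841 / 328382402461023150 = 13997521.72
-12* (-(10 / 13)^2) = 1200 / 169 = 7.10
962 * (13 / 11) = 12506 / 11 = 1136.91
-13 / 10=-1.30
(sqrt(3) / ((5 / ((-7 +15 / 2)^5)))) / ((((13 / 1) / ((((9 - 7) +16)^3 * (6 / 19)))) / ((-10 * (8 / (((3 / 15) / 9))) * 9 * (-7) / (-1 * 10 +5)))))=-9920232 * sqrt(3) / 247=-69564.15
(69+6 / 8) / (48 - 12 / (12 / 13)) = 1.99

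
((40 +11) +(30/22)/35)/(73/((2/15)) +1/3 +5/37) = 872460/9366973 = 0.09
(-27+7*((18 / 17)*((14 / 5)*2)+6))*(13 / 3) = 20813 / 85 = 244.86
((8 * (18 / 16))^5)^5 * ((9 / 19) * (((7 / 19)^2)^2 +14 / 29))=12238083811267694108993433119643 / 71806871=170430540153569623009940.60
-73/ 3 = -24.33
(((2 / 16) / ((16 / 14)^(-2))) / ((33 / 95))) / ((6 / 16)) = 6080 / 4851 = 1.25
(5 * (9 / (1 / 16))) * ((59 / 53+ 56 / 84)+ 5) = 258720 / 53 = 4881.51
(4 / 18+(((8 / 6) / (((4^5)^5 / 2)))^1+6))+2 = 10414574138294275 / 1266637395197952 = 8.22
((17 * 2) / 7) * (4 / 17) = 8 / 7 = 1.14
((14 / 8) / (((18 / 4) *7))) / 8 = 1 / 144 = 0.01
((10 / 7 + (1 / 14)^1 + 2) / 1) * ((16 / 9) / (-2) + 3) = 133 / 18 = 7.39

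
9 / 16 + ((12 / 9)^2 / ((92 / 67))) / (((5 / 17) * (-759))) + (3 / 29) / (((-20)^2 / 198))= 0.61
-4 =-4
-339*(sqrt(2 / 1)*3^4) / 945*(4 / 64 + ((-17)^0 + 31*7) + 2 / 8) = -507483*sqrt(2) / 80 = -8971.12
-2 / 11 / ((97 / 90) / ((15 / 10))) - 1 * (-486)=518292 / 1067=485.75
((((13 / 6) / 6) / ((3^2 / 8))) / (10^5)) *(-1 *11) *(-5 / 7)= 143 / 5670000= 0.00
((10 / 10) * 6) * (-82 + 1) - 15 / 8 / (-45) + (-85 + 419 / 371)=-5073757 / 8904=-569.83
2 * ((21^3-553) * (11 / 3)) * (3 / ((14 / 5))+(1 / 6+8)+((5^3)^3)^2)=2192413330083434392 / 9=243601481120381599.11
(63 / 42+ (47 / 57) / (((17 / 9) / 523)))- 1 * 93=88377 / 646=136.81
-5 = -5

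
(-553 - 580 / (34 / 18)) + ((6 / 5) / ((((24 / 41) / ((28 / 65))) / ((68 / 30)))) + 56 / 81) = -1918463203 / 2237625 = -857.37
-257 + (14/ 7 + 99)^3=1030044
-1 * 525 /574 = -75 /82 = -0.91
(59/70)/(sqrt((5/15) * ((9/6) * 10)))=0.38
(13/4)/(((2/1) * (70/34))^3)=63869/1372000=0.05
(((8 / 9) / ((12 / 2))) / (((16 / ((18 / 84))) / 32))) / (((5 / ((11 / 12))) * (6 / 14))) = 11 / 405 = 0.03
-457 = -457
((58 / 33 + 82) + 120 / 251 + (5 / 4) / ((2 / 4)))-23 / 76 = 54410285 / 629508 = 86.43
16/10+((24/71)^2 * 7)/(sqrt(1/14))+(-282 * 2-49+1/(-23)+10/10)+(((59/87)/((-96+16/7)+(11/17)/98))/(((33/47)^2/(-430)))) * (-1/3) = -3125764634252093/5102892561195+4032 * sqrt(14)/5041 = -609.55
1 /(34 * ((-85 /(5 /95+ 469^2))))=-417926 /5491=-76.11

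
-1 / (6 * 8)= -1 / 48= -0.02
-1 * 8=-8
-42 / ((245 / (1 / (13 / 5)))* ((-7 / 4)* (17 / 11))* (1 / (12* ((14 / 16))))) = 0.26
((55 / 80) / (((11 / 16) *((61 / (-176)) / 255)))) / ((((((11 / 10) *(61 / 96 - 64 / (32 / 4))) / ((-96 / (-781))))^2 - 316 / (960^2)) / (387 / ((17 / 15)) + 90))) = -164470865264640000 / 2250381072409093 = -73.09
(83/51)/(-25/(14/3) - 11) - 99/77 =-113245/81753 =-1.39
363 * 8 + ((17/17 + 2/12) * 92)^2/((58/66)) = 1393172/87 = 16013.47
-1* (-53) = 53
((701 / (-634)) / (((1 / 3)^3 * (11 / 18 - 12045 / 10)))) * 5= 170343 / 1373878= 0.12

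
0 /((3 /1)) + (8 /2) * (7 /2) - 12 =2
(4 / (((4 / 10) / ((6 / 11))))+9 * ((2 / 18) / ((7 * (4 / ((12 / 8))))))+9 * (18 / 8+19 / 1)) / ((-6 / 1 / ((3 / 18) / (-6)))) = 4489 / 4928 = 0.91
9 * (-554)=-4986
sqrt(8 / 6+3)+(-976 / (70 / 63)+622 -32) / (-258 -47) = 1442 / 1525+sqrt(39) / 3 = 3.03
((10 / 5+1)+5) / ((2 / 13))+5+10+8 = 75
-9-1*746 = -755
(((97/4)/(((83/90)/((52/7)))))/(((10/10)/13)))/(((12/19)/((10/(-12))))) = -7786675/2324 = -3350.55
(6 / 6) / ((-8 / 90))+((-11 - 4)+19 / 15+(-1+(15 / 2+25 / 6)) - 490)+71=-25999 / 60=-433.32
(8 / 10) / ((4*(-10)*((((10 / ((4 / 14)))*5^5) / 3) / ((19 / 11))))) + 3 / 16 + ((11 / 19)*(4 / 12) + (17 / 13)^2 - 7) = -22759670408273 / 4635881250000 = -4.91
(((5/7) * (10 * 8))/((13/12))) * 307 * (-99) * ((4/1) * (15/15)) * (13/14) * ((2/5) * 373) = -43532501760/49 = -888418403.27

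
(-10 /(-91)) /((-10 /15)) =-15 /91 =-0.16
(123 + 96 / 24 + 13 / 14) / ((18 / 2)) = 199 / 14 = 14.21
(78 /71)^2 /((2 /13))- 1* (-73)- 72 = 8.84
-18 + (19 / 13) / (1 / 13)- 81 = -80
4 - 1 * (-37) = 41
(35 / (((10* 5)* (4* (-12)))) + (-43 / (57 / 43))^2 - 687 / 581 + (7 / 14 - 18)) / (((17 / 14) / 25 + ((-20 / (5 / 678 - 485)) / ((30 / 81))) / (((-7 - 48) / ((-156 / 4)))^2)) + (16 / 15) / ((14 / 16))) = 8871682694650340125 / 11361238747777488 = 780.87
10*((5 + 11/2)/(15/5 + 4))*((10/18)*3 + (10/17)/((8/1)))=26.10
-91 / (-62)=91 / 62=1.47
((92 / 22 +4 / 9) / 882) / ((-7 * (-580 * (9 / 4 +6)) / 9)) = 229 / 162484245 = 0.00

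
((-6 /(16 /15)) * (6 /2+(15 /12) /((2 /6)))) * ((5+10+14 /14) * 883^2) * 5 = -4736610675 /2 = -2368305337.50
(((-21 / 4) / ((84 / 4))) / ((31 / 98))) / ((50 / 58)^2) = -41209 / 38750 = -1.06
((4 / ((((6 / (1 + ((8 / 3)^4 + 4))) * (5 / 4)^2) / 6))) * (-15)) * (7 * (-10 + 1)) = 2016448 / 15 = 134429.87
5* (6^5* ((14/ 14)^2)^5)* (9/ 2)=174960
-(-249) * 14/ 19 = 3486/ 19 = 183.47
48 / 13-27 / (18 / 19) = -645 / 26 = -24.81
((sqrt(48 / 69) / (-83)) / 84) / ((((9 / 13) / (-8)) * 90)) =52 * sqrt(23) / 16236045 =0.00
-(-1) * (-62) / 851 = -62 / 851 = -0.07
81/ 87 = 27/ 29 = 0.93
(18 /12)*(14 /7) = 3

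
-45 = -45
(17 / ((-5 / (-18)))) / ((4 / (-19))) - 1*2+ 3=-2897 / 10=-289.70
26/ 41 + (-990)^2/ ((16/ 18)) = 90414277/ 82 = 1102613.13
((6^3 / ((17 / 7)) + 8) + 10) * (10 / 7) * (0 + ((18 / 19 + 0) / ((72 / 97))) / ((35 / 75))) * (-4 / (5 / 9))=-47613420 / 15827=-3008.37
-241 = -241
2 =2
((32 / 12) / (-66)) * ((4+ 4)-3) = -20 / 99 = -0.20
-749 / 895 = -0.84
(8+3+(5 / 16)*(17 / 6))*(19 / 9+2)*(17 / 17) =42217 / 864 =48.86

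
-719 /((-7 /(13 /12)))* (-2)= -9347 /42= -222.55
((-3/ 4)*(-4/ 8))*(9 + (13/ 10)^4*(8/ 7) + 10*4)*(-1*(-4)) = 1371933/ 17500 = 78.40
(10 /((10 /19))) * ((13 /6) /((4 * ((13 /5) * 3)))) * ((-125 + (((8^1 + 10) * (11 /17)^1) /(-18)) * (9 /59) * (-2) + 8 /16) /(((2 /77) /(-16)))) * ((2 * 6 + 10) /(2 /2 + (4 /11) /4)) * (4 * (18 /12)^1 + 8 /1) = 514976724185 /18054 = 28524245.27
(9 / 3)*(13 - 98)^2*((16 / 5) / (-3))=-23120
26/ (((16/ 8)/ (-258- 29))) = -3731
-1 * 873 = -873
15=15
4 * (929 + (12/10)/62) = 575992/155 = 3716.08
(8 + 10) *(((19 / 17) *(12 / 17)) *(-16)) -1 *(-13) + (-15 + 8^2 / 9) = -577682 / 2601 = -222.10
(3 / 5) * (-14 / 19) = -42 / 95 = -0.44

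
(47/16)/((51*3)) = 47/2448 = 0.02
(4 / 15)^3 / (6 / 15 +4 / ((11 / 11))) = 32 / 7425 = 0.00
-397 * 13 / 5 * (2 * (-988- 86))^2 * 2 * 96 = -4571972840448 / 5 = -914394568089.60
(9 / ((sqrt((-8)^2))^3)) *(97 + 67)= 369 / 128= 2.88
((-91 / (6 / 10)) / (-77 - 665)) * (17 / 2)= 1105 / 636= 1.74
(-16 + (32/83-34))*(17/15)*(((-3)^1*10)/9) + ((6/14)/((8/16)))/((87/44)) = 28488172/151641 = 187.87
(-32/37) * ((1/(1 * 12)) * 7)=-56/111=-0.50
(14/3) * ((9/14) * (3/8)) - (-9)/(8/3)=9/2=4.50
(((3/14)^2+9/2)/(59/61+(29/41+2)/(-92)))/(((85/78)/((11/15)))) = 14658355998/4493556025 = 3.26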